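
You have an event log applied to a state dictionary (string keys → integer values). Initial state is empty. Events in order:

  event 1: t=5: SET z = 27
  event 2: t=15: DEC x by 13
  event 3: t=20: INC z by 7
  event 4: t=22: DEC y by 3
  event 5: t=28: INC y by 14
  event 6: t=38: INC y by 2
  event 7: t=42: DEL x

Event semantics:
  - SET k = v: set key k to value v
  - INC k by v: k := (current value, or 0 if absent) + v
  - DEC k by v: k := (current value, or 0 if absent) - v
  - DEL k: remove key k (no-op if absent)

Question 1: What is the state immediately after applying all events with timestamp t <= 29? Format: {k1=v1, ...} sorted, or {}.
Apply events with t <= 29 (5 events):
  after event 1 (t=5: SET z = 27): {z=27}
  after event 2 (t=15: DEC x by 13): {x=-13, z=27}
  after event 3 (t=20: INC z by 7): {x=-13, z=34}
  after event 4 (t=22: DEC y by 3): {x=-13, y=-3, z=34}
  after event 5 (t=28: INC y by 14): {x=-13, y=11, z=34}

Answer: {x=-13, y=11, z=34}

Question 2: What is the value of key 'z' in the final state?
Track key 'z' through all 7 events:
  event 1 (t=5: SET z = 27): z (absent) -> 27
  event 2 (t=15: DEC x by 13): z unchanged
  event 3 (t=20: INC z by 7): z 27 -> 34
  event 4 (t=22: DEC y by 3): z unchanged
  event 5 (t=28: INC y by 14): z unchanged
  event 6 (t=38: INC y by 2): z unchanged
  event 7 (t=42: DEL x): z unchanged
Final: z = 34

Answer: 34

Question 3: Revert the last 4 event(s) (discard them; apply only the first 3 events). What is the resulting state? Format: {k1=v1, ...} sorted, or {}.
Answer: {x=-13, z=34}

Derivation:
Keep first 3 events (discard last 4):
  after event 1 (t=5: SET z = 27): {z=27}
  after event 2 (t=15: DEC x by 13): {x=-13, z=27}
  after event 3 (t=20: INC z by 7): {x=-13, z=34}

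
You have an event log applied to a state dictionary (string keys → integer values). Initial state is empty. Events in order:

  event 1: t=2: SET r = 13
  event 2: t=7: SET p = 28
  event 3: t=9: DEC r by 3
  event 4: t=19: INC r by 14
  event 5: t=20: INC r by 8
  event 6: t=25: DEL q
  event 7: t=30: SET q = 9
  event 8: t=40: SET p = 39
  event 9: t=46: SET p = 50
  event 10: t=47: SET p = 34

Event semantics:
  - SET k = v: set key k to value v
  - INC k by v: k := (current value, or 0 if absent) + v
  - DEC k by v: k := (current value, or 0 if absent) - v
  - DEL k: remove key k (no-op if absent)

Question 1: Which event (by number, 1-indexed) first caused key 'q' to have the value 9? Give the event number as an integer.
Answer: 7

Derivation:
Looking for first event where q becomes 9:
  event 7: q (absent) -> 9  <-- first match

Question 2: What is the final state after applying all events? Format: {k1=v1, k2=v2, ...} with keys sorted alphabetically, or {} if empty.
Answer: {p=34, q=9, r=32}

Derivation:
  after event 1 (t=2: SET r = 13): {r=13}
  after event 2 (t=7: SET p = 28): {p=28, r=13}
  after event 3 (t=9: DEC r by 3): {p=28, r=10}
  after event 4 (t=19: INC r by 14): {p=28, r=24}
  after event 5 (t=20: INC r by 8): {p=28, r=32}
  after event 6 (t=25: DEL q): {p=28, r=32}
  after event 7 (t=30: SET q = 9): {p=28, q=9, r=32}
  after event 8 (t=40: SET p = 39): {p=39, q=9, r=32}
  after event 9 (t=46: SET p = 50): {p=50, q=9, r=32}
  after event 10 (t=47: SET p = 34): {p=34, q=9, r=32}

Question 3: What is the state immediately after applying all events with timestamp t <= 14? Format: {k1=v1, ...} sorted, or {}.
Apply events with t <= 14 (3 events):
  after event 1 (t=2: SET r = 13): {r=13}
  after event 2 (t=7: SET p = 28): {p=28, r=13}
  after event 3 (t=9: DEC r by 3): {p=28, r=10}

Answer: {p=28, r=10}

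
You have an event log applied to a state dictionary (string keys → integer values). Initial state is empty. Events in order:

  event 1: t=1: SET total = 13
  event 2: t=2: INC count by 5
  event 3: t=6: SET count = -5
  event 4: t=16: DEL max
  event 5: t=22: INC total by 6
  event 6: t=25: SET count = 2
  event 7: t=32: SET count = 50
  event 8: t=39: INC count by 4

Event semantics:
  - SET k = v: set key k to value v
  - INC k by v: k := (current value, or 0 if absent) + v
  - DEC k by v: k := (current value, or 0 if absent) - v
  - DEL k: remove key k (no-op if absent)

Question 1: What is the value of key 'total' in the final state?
Track key 'total' through all 8 events:
  event 1 (t=1: SET total = 13): total (absent) -> 13
  event 2 (t=2: INC count by 5): total unchanged
  event 3 (t=6: SET count = -5): total unchanged
  event 4 (t=16: DEL max): total unchanged
  event 5 (t=22: INC total by 6): total 13 -> 19
  event 6 (t=25: SET count = 2): total unchanged
  event 7 (t=32: SET count = 50): total unchanged
  event 8 (t=39: INC count by 4): total unchanged
Final: total = 19

Answer: 19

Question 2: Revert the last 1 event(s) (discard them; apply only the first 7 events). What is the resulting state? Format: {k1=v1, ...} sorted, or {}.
Answer: {count=50, total=19}

Derivation:
Keep first 7 events (discard last 1):
  after event 1 (t=1: SET total = 13): {total=13}
  after event 2 (t=2: INC count by 5): {count=5, total=13}
  after event 3 (t=6: SET count = -5): {count=-5, total=13}
  after event 4 (t=16: DEL max): {count=-5, total=13}
  after event 5 (t=22: INC total by 6): {count=-5, total=19}
  after event 6 (t=25: SET count = 2): {count=2, total=19}
  after event 7 (t=32: SET count = 50): {count=50, total=19}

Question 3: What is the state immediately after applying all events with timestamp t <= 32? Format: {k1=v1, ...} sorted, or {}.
Apply events with t <= 32 (7 events):
  after event 1 (t=1: SET total = 13): {total=13}
  after event 2 (t=2: INC count by 5): {count=5, total=13}
  after event 3 (t=6: SET count = -5): {count=-5, total=13}
  after event 4 (t=16: DEL max): {count=-5, total=13}
  after event 5 (t=22: INC total by 6): {count=-5, total=19}
  after event 6 (t=25: SET count = 2): {count=2, total=19}
  after event 7 (t=32: SET count = 50): {count=50, total=19}

Answer: {count=50, total=19}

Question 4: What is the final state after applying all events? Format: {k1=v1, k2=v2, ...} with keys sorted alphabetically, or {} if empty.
Answer: {count=54, total=19}

Derivation:
  after event 1 (t=1: SET total = 13): {total=13}
  after event 2 (t=2: INC count by 5): {count=5, total=13}
  after event 3 (t=6: SET count = -5): {count=-5, total=13}
  after event 4 (t=16: DEL max): {count=-5, total=13}
  after event 5 (t=22: INC total by 6): {count=-5, total=19}
  after event 6 (t=25: SET count = 2): {count=2, total=19}
  after event 7 (t=32: SET count = 50): {count=50, total=19}
  after event 8 (t=39: INC count by 4): {count=54, total=19}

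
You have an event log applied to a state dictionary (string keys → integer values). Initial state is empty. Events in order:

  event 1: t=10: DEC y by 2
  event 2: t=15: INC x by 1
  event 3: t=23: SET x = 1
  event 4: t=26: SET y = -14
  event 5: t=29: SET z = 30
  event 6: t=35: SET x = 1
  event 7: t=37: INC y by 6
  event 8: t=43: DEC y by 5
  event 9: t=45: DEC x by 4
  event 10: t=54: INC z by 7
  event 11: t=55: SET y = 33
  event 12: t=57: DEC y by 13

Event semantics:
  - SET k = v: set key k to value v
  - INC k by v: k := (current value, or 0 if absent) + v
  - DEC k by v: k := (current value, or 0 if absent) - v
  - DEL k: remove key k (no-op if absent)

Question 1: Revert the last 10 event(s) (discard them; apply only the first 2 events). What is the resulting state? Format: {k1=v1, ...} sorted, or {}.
Answer: {x=1, y=-2}

Derivation:
Keep first 2 events (discard last 10):
  after event 1 (t=10: DEC y by 2): {y=-2}
  after event 2 (t=15: INC x by 1): {x=1, y=-2}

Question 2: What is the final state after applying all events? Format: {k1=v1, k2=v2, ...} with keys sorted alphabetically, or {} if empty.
Answer: {x=-3, y=20, z=37}

Derivation:
  after event 1 (t=10: DEC y by 2): {y=-2}
  after event 2 (t=15: INC x by 1): {x=1, y=-2}
  after event 3 (t=23: SET x = 1): {x=1, y=-2}
  after event 4 (t=26: SET y = -14): {x=1, y=-14}
  after event 5 (t=29: SET z = 30): {x=1, y=-14, z=30}
  after event 6 (t=35: SET x = 1): {x=1, y=-14, z=30}
  after event 7 (t=37: INC y by 6): {x=1, y=-8, z=30}
  after event 8 (t=43: DEC y by 5): {x=1, y=-13, z=30}
  after event 9 (t=45: DEC x by 4): {x=-3, y=-13, z=30}
  after event 10 (t=54: INC z by 7): {x=-3, y=-13, z=37}
  after event 11 (t=55: SET y = 33): {x=-3, y=33, z=37}
  after event 12 (t=57: DEC y by 13): {x=-3, y=20, z=37}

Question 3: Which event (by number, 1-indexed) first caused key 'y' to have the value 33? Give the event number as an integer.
Looking for first event where y becomes 33:
  event 1: y = -2
  event 2: y = -2
  event 3: y = -2
  event 4: y = -14
  event 5: y = -14
  event 6: y = -14
  event 7: y = -8
  event 8: y = -13
  event 9: y = -13
  event 10: y = -13
  event 11: y -13 -> 33  <-- first match

Answer: 11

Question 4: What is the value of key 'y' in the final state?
Answer: 20

Derivation:
Track key 'y' through all 12 events:
  event 1 (t=10: DEC y by 2): y (absent) -> -2
  event 2 (t=15: INC x by 1): y unchanged
  event 3 (t=23: SET x = 1): y unchanged
  event 4 (t=26: SET y = -14): y -2 -> -14
  event 5 (t=29: SET z = 30): y unchanged
  event 6 (t=35: SET x = 1): y unchanged
  event 7 (t=37: INC y by 6): y -14 -> -8
  event 8 (t=43: DEC y by 5): y -8 -> -13
  event 9 (t=45: DEC x by 4): y unchanged
  event 10 (t=54: INC z by 7): y unchanged
  event 11 (t=55: SET y = 33): y -13 -> 33
  event 12 (t=57: DEC y by 13): y 33 -> 20
Final: y = 20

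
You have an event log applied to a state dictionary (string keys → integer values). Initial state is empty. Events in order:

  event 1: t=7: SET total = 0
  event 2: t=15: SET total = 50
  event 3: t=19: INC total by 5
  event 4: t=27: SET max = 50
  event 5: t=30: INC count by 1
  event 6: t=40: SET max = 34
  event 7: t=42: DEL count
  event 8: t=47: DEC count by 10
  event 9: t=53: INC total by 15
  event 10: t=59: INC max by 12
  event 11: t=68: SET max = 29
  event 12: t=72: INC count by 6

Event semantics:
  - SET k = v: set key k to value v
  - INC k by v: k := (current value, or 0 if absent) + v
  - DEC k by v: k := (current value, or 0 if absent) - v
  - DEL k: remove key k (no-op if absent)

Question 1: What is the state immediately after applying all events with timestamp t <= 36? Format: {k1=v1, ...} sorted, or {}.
Apply events with t <= 36 (5 events):
  after event 1 (t=7: SET total = 0): {total=0}
  after event 2 (t=15: SET total = 50): {total=50}
  after event 3 (t=19: INC total by 5): {total=55}
  after event 4 (t=27: SET max = 50): {max=50, total=55}
  after event 5 (t=30: INC count by 1): {count=1, max=50, total=55}

Answer: {count=1, max=50, total=55}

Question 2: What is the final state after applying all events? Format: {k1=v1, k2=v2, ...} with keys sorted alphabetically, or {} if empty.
Answer: {count=-4, max=29, total=70}

Derivation:
  after event 1 (t=7: SET total = 0): {total=0}
  after event 2 (t=15: SET total = 50): {total=50}
  after event 3 (t=19: INC total by 5): {total=55}
  after event 4 (t=27: SET max = 50): {max=50, total=55}
  after event 5 (t=30: INC count by 1): {count=1, max=50, total=55}
  after event 6 (t=40: SET max = 34): {count=1, max=34, total=55}
  after event 7 (t=42: DEL count): {max=34, total=55}
  after event 8 (t=47: DEC count by 10): {count=-10, max=34, total=55}
  after event 9 (t=53: INC total by 15): {count=-10, max=34, total=70}
  after event 10 (t=59: INC max by 12): {count=-10, max=46, total=70}
  after event 11 (t=68: SET max = 29): {count=-10, max=29, total=70}
  after event 12 (t=72: INC count by 6): {count=-4, max=29, total=70}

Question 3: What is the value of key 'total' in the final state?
Track key 'total' through all 12 events:
  event 1 (t=7: SET total = 0): total (absent) -> 0
  event 2 (t=15: SET total = 50): total 0 -> 50
  event 3 (t=19: INC total by 5): total 50 -> 55
  event 4 (t=27: SET max = 50): total unchanged
  event 5 (t=30: INC count by 1): total unchanged
  event 6 (t=40: SET max = 34): total unchanged
  event 7 (t=42: DEL count): total unchanged
  event 8 (t=47: DEC count by 10): total unchanged
  event 9 (t=53: INC total by 15): total 55 -> 70
  event 10 (t=59: INC max by 12): total unchanged
  event 11 (t=68: SET max = 29): total unchanged
  event 12 (t=72: INC count by 6): total unchanged
Final: total = 70

Answer: 70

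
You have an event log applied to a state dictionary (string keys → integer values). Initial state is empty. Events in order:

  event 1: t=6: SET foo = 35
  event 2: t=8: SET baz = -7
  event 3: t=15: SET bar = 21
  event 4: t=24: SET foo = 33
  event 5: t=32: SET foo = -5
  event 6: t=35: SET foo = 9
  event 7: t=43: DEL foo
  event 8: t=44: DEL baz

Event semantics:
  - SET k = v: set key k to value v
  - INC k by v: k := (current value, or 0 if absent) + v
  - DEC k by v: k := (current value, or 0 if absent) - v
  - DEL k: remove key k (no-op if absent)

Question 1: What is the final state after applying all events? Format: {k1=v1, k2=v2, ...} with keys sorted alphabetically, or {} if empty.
  after event 1 (t=6: SET foo = 35): {foo=35}
  after event 2 (t=8: SET baz = -7): {baz=-7, foo=35}
  after event 3 (t=15: SET bar = 21): {bar=21, baz=-7, foo=35}
  after event 4 (t=24: SET foo = 33): {bar=21, baz=-7, foo=33}
  after event 5 (t=32: SET foo = -5): {bar=21, baz=-7, foo=-5}
  after event 6 (t=35: SET foo = 9): {bar=21, baz=-7, foo=9}
  after event 7 (t=43: DEL foo): {bar=21, baz=-7}
  after event 8 (t=44: DEL baz): {bar=21}

Answer: {bar=21}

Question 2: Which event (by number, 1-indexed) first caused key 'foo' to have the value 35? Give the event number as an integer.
Looking for first event where foo becomes 35:
  event 1: foo (absent) -> 35  <-- first match

Answer: 1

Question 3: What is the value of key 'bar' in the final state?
Track key 'bar' through all 8 events:
  event 1 (t=6: SET foo = 35): bar unchanged
  event 2 (t=8: SET baz = -7): bar unchanged
  event 3 (t=15: SET bar = 21): bar (absent) -> 21
  event 4 (t=24: SET foo = 33): bar unchanged
  event 5 (t=32: SET foo = -5): bar unchanged
  event 6 (t=35: SET foo = 9): bar unchanged
  event 7 (t=43: DEL foo): bar unchanged
  event 8 (t=44: DEL baz): bar unchanged
Final: bar = 21

Answer: 21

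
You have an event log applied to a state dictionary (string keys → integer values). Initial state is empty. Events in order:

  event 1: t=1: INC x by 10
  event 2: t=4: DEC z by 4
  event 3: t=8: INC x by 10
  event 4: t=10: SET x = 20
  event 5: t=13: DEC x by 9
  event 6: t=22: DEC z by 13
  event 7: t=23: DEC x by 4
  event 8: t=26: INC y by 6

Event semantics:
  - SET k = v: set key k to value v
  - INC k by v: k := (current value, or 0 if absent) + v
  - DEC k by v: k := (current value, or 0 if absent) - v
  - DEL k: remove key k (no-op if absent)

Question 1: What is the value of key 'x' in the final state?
Answer: 7

Derivation:
Track key 'x' through all 8 events:
  event 1 (t=1: INC x by 10): x (absent) -> 10
  event 2 (t=4: DEC z by 4): x unchanged
  event 3 (t=8: INC x by 10): x 10 -> 20
  event 4 (t=10: SET x = 20): x 20 -> 20
  event 5 (t=13: DEC x by 9): x 20 -> 11
  event 6 (t=22: DEC z by 13): x unchanged
  event 7 (t=23: DEC x by 4): x 11 -> 7
  event 8 (t=26: INC y by 6): x unchanged
Final: x = 7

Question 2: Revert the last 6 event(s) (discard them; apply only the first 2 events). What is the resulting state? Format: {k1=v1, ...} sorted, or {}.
Keep first 2 events (discard last 6):
  after event 1 (t=1: INC x by 10): {x=10}
  after event 2 (t=4: DEC z by 4): {x=10, z=-4}

Answer: {x=10, z=-4}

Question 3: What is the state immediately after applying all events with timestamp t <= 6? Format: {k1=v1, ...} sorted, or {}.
Answer: {x=10, z=-4}

Derivation:
Apply events with t <= 6 (2 events):
  after event 1 (t=1: INC x by 10): {x=10}
  after event 2 (t=4: DEC z by 4): {x=10, z=-4}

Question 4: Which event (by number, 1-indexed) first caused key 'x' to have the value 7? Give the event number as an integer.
Looking for first event where x becomes 7:
  event 1: x = 10
  event 2: x = 10
  event 3: x = 20
  event 4: x = 20
  event 5: x = 11
  event 6: x = 11
  event 7: x 11 -> 7  <-- first match

Answer: 7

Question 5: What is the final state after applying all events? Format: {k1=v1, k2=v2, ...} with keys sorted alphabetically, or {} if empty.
  after event 1 (t=1: INC x by 10): {x=10}
  after event 2 (t=4: DEC z by 4): {x=10, z=-4}
  after event 3 (t=8: INC x by 10): {x=20, z=-4}
  after event 4 (t=10: SET x = 20): {x=20, z=-4}
  after event 5 (t=13: DEC x by 9): {x=11, z=-4}
  after event 6 (t=22: DEC z by 13): {x=11, z=-17}
  after event 7 (t=23: DEC x by 4): {x=7, z=-17}
  after event 8 (t=26: INC y by 6): {x=7, y=6, z=-17}

Answer: {x=7, y=6, z=-17}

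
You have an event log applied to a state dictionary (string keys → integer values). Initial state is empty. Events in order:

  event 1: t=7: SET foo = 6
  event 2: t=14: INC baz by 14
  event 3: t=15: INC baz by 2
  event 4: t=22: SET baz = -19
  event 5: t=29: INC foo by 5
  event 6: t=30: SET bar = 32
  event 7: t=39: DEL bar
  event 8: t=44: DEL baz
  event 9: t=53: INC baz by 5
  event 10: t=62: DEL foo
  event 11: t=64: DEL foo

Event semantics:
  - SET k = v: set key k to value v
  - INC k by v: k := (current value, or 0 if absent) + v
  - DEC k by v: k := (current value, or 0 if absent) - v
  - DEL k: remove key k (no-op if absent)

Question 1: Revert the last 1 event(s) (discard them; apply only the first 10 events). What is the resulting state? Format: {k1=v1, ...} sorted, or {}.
Keep first 10 events (discard last 1):
  after event 1 (t=7: SET foo = 6): {foo=6}
  after event 2 (t=14: INC baz by 14): {baz=14, foo=6}
  after event 3 (t=15: INC baz by 2): {baz=16, foo=6}
  after event 4 (t=22: SET baz = -19): {baz=-19, foo=6}
  after event 5 (t=29: INC foo by 5): {baz=-19, foo=11}
  after event 6 (t=30: SET bar = 32): {bar=32, baz=-19, foo=11}
  after event 7 (t=39: DEL bar): {baz=-19, foo=11}
  after event 8 (t=44: DEL baz): {foo=11}
  after event 9 (t=53: INC baz by 5): {baz=5, foo=11}
  after event 10 (t=62: DEL foo): {baz=5}

Answer: {baz=5}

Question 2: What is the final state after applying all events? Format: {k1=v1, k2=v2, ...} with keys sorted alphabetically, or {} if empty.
Answer: {baz=5}

Derivation:
  after event 1 (t=7: SET foo = 6): {foo=6}
  after event 2 (t=14: INC baz by 14): {baz=14, foo=6}
  after event 3 (t=15: INC baz by 2): {baz=16, foo=6}
  after event 4 (t=22: SET baz = -19): {baz=-19, foo=6}
  after event 5 (t=29: INC foo by 5): {baz=-19, foo=11}
  after event 6 (t=30: SET bar = 32): {bar=32, baz=-19, foo=11}
  after event 7 (t=39: DEL bar): {baz=-19, foo=11}
  after event 8 (t=44: DEL baz): {foo=11}
  after event 9 (t=53: INC baz by 5): {baz=5, foo=11}
  after event 10 (t=62: DEL foo): {baz=5}
  after event 11 (t=64: DEL foo): {baz=5}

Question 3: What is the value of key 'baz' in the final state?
Answer: 5

Derivation:
Track key 'baz' through all 11 events:
  event 1 (t=7: SET foo = 6): baz unchanged
  event 2 (t=14: INC baz by 14): baz (absent) -> 14
  event 3 (t=15: INC baz by 2): baz 14 -> 16
  event 4 (t=22: SET baz = -19): baz 16 -> -19
  event 5 (t=29: INC foo by 5): baz unchanged
  event 6 (t=30: SET bar = 32): baz unchanged
  event 7 (t=39: DEL bar): baz unchanged
  event 8 (t=44: DEL baz): baz -19 -> (absent)
  event 9 (t=53: INC baz by 5): baz (absent) -> 5
  event 10 (t=62: DEL foo): baz unchanged
  event 11 (t=64: DEL foo): baz unchanged
Final: baz = 5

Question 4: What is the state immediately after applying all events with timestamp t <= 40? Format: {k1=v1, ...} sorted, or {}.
Answer: {baz=-19, foo=11}

Derivation:
Apply events with t <= 40 (7 events):
  after event 1 (t=7: SET foo = 6): {foo=6}
  after event 2 (t=14: INC baz by 14): {baz=14, foo=6}
  after event 3 (t=15: INC baz by 2): {baz=16, foo=6}
  after event 4 (t=22: SET baz = -19): {baz=-19, foo=6}
  after event 5 (t=29: INC foo by 5): {baz=-19, foo=11}
  after event 6 (t=30: SET bar = 32): {bar=32, baz=-19, foo=11}
  after event 7 (t=39: DEL bar): {baz=-19, foo=11}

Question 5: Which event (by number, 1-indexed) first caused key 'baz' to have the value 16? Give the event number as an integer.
Answer: 3

Derivation:
Looking for first event where baz becomes 16:
  event 2: baz = 14
  event 3: baz 14 -> 16  <-- first match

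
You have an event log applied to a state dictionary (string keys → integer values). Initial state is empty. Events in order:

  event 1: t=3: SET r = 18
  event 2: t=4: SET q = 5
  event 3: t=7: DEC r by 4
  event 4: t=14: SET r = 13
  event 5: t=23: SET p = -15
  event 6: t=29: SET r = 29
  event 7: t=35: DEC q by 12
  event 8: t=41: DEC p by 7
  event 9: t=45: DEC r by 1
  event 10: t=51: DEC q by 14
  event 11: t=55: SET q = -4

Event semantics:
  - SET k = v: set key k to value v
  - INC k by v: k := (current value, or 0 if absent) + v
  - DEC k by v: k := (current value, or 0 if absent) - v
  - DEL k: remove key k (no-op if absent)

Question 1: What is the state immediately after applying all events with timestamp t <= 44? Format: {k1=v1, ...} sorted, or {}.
Apply events with t <= 44 (8 events):
  after event 1 (t=3: SET r = 18): {r=18}
  after event 2 (t=4: SET q = 5): {q=5, r=18}
  after event 3 (t=7: DEC r by 4): {q=5, r=14}
  after event 4 (t=14: SET r = 13): {q=5, r=13}
  after event 5 (t=23: SET p = -15): {p=-15, q=5, r=13}
  after event 6 (t=29: SET r = 29): {p=-15, q=5, r=29}
  after event 7 (t=35: DEC q by 12): {p=-15, q=-7, r=29}
  after event 8 (t=41: DEC p by 7): {p=-22, q=-7, r=29}

Answer: {p=-22, q=-7, r=29}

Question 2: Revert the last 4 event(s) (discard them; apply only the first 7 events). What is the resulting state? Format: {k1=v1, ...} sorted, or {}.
Answer: {p=-15, q=-7, r=29}

Derivation:
Keep first 7 events (discard last 4):
  after event 1 (t=3: SET r = 18): {r=18}
  after event 2 (t=4: SET q = 5): {q=5, r=18}
  after event 3 (t=7: DEC r by 4): {q=5, r=14}
  after event 4 (t=14: SET r = 13): {q=5, r=13}
  after event 5 (t=23: SET p = -15): {p=-15, q=5, r=13}
  after event 6 (t=29: SET r = 29): {p=-15, q=5, r=29}
  after event 7 (t=35: DEC q by 12): {p=-15, q=-7, r=29}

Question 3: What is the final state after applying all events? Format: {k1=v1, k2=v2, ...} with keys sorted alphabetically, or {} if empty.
  after event 1 (t=3: SET r = 18): {r=18}
  after event 2 (t=4: SET q = 5): {q=5, r=18}
  after event 3 (t=7: DEC r by 4): {q=5, r=14}
  after event 4 (t=14: SET r = 13): {q=5, r=13}
  after event 5 (t=23: SET p = -15): {p=-15, q=5, r=13}
  after event 6 (t=29: SET r = 29): {p=-15, q=5, r=29}
  after event 7 (t=35: DEC q by 12): {p=-15, q=-7, r=29}
  after event 8 (t=41: DEC p by 7): {p=-22, q=-7, r=29}
  after event 9 (t=45: DEC r by 1): {p=-22, q=-7, r=28}
  after event 10 (t=51: DEC q by 14): {p=-22, q=-21, r=28}
  after event 11 (t=55: SET q = -4): {p=-22, q=-4, r=28}

Answer: {p=-22, q=-4, r=28}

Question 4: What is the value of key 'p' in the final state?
Answer: -22

Derivation:
Track key 'p' through all 11 events:
  event 1 (t=3: SET r = 18): p unchanged
  event 2 (t=4: SET q = 5): p unchanged
  event 3 (t=7: DEC r by 4): p unchanged
  event 4 (t=14: SET r = 13): p unchanged
  event 5 (t=23: SET p = -15): p (absent) -> -15
  event 6 (t=29: SET r = 29): p unchanged
  event 7 (t=35: DEC q by 12): p unchanged
  event 8 (t=41: DEC p by 7): p -15 -> -22
  event 9 (t=45: DEC r by 1): p unchanged
  event 10 (t=51: DEC q by 14): p unchanged
  event 11 (t=55: SET q = -4): p unchanged
Final: p = -22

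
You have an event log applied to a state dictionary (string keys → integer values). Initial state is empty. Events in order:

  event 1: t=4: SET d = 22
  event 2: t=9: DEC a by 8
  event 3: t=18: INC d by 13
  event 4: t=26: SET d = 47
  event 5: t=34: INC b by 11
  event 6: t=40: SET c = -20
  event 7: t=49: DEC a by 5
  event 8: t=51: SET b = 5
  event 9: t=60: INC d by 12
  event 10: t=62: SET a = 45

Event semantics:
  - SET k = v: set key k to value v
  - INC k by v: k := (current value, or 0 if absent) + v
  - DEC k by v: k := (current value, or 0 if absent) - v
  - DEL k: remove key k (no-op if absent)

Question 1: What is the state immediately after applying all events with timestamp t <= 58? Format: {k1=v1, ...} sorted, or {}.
Answer: {a=-13, b=5, c=-20, d=47}

Derivation:
Apply events with t <= 58 (8 events):
  after event 1 (t=4: SET d = 22): {d=22}
  after event 2 (t=9: DEC a by 8): {a=-8, d=22}
  after event 3 (t=18: INC d by 13): {a=-8, d=35}
  after event 4 (t=26: SET d = 47): {a=-8, d=47}
  after event 5 (t=34: INC b by 11): {a=-8, b=11, d=47}
  after event 6 (t=40: SET c = -20): {a=-8, b=11, c=-20, d=47}
  after event 7 (t=49: DEC a by 5): {a=-13, b=11, c=-20, d=47}
  after event 8 (t=51: SET b = 5): {a=-13, b=5, c=-20, d=47}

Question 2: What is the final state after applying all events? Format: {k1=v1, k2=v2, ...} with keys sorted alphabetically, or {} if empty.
  after event 1 (t=4: SET d = 22): {d=22}
  after event 2 (t=9: DEC a by 8): {a=-8, d=22}
  after event 3 (t=18: INC d by 13): {a=-8, d=35}
  after event 4 (t=26: SET d = 47): {a=-8, d=47}
  after event 5 (t=34: INC b by 11): {a=-8, b=11, d=47}
  after event 6 (t=40: SET c = -20): {a=-8, b=11, c=-20, d=47}
  after event 7 (t=49: DEC a by 5): {a=-13, b=11, c=-20, d=47}
  after event 8 (t=51: SET b = 5): {a=-13, b=5, c=-20, d=47}
  after event 9 (t=60: INC d by 12): {a=-13, b=5, c=-20, d=59}
  after event 10 (t=62: SET a = 45): {a=45, b=5, c=-20, d=59}

Answer: {a=45, b=5, c=-20, d=59}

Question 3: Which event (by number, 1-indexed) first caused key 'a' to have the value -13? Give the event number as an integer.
Answer: 7

Derivation:
Looking for first event where a becomes -13:
  event 2: a = -8
  event 3: a = -8
  event 4: a = -8
  event 5: a = -8
  event 6: a = -8
  event 7: a -8 -> -13  <-- first match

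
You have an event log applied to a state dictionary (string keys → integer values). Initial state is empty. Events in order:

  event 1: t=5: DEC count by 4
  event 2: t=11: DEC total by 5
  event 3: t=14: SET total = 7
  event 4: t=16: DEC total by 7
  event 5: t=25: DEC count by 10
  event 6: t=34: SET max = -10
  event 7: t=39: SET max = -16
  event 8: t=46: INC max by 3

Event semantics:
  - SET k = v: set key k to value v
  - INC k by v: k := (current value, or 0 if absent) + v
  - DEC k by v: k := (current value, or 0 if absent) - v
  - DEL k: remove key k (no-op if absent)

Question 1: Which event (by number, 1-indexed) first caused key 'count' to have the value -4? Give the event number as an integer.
Looking for first event where count becomes -4:
  event 1: count (absent) -> -4  <-- first match

Answer: 1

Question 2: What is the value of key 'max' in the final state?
Track key 'max' through all 8 events:
  event 1 (t=5: DEC count by 4): max unchanged
  event 2 (t=11: DEC total by 5): max unchanged
  event 3 (t=14: SET total = 7): max unchanged
  event 4 (t=16: DEC total by 7): max unchanged
  event 5 (t=25: DEC count by 10): max unchanged
  event 6 (t=34: SET max = -10): max (absent) -> -10
  event 7 (t=39: SET max = -16): max -10 -> -16
  event 8 (t=46: INC max by 3): max -16 -> -13
Final: max = -13

Answer: -13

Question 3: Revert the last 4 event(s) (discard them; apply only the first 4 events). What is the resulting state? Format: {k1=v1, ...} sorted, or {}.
Keep first 4 events (discard last 4):
  after event 1 (t=5: DEC count by 4): {count=-4}
  after event 2 (t=11: DEC total by 5): {count=-4, total=-5}
  after event 3 (t=14: SET total = 7): {count=-4, total=7}
  after event 4 (t=16: DEC total by 7): {count=-4, total=0}

Answer: {count=-4, total=0}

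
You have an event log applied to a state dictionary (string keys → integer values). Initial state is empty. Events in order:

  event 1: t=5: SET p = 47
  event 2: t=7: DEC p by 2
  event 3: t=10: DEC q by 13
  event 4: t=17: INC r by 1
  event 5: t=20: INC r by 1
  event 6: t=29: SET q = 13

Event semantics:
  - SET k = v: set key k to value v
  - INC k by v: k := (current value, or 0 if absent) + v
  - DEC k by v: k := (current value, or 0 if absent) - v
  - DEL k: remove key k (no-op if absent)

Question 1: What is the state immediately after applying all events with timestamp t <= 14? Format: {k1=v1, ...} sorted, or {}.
Apply events with t <= 14 (3 events):
  after event 1 (t=5: SET p = 47): {p=47}
  after event 2 (t=7: DEC p by 2): {p=45}
  after event 3 (t=10: DEC q by 13): {p=45, q=-13}

Answer: {p=45, q=-13}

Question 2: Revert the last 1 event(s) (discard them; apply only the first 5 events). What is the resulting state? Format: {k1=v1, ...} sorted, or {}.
Keep first 5 events (discard last 1):
  after event 1 (t=5: SET p = 47): {p=47}
  after event 2 (t=7: DEC p by 2): {p=45}
  after event 3 (t=10: DEC q by 13): {p=45, q=-13}
  after event 4 (t=17: INC r by 1): {p=45, q=-13, r=1}
  after event 5 (t=20: INC r by 1): {p=45, q=-13, r=2}

Answer: {p=45, q=-13, r=2}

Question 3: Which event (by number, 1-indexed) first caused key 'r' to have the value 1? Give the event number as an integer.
Looking for first event where r becomes 1:
  event 4: r (absent) -> 1  <-- first match

Answer: 4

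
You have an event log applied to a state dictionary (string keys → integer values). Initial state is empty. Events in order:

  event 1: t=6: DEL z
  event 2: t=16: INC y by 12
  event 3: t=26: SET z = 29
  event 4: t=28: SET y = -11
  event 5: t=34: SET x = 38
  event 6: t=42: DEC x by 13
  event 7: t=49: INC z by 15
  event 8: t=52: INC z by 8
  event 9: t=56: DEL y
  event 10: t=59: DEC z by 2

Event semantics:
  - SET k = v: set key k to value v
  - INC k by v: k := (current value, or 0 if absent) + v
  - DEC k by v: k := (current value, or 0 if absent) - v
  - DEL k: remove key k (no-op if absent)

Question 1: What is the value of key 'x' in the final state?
Answer: 25

Derivation:
Track key 'x' through all 10 events:
  event 1 (t=6: DEL z): x unchanged
  event 2 (t=16: INC y by 12): x unchanged
  event 3 (t=26: SET z = 29): x unchanged
  event 4 (t=28: SET y = -11): x unchanged
  event 5 (t=34: SET x = 38): x (absent) -> 38
  event 6 (t=42: DEC x by 13): x 38 -> 25
  event 7 (t=49: INC z by 15): x unchanged
  event 8 (t=52: INC z by 8): x unchanged
  event 9 (t=56: DEL y): x unchanged
  event 10 (t=59: DEC z by 2): x unchanged
Final: x = 25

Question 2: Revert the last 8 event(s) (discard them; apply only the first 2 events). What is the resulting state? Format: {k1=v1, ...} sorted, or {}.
Answer: {y=12}

Derivation:
Keep first 2 events (discard last 8):
  after event 1 (t=6: DEL z): {}
  after event 2 (t=16: INC y by 12): {y=12}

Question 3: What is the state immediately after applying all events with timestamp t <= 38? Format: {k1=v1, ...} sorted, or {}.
Apply events with t <= 38 (5 events):
  after event 1 (t=6: DEL z): {}
  after event 2 (t=16: INC y by 12): {y=12}
  after event 3 (t=26: SET z = 29): {y=12, z=29}
  after event 4 (t=28: SET y = -11): {y=-11, z=29}
  after event 5 (t=34: SET x = 38): {x=38, y=-11, z=29}

Answer: {x=38, y=-11, z=29}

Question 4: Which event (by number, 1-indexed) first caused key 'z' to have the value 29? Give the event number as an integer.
Looking for first event where z becomes 29:
  event 3: z (absent) -> 29  <-- first match

Answer: 3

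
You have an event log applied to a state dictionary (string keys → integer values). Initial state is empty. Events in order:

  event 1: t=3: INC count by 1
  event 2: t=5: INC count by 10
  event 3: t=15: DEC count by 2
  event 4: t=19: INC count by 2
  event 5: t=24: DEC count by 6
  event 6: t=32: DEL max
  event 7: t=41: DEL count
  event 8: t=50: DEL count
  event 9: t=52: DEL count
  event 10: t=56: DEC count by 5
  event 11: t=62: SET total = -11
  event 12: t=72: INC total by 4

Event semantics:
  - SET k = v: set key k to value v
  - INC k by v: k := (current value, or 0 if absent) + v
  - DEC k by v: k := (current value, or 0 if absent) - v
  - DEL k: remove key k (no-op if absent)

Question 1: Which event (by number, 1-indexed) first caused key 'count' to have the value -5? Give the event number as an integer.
Answer: 10

Derivation:
Looking for first event where count becomes -5:
  event 1: count = 1
  event 2: count = 11
  event 3: count = 9
  event 4: count = 11
  event 5: count = 5
  event 6: count = 5
  event 7: count = (absent)
  event 10: count (absent) -> -5  <-- first match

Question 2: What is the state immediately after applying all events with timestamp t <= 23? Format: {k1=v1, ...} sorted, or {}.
Answer: {count=11}

Derivation:
Apply events with t <= 23 (4 events):
  after event 1 (t=3: INC count by 1): {count=1}
  after event 2 (t=5: INC count by 10): {count=11}
  after event 3 (t=15: DEC count by 2): {count=9}
  after event 4 (t=19: INC count by 2): {count=11}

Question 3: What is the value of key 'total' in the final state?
Answer: -7

Derivation:
Track key 'total' through all 12 events:
  event 1 (t=3: INC count by 1): total unchanged
  event 2 (t=5: INC count by 10): total unchanged
  event 3 (t=15: DEC count by 2): total unchanged
  event 4 (t=19: INC count by 2): total unchanged
  event 5 (t=24: DEC count by 6): total unchanged
  event 6 (t=32: DEL max): total unchanged
  event 7 (t=41: DEL count): total unchanged
  event 8 (t=50: DEL count): total unchanged
  event 9 (t=52: DEL count): total unchanged
  event 10 (t=56: DEC count by 5): total unchanged
  event 11 (t=62: SET total = -11): total (absent) -> -11
  event 12 (t=72: INC total by 4): total -11 -> -7
Final: total = -7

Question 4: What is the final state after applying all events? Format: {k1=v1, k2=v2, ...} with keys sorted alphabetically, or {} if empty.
  after event 1 (t=3: INC count by 1): {count=1}
  after event 2 (t=5: INC count by 10): {count=11}
  after event 3 (t=15: DEC count by 2): {count=9}
  after event 4 (t=19: INC count by 2): {count=11}
  after event 5 (t=24: DEC count by 6): {count=5}
  after event 6 (t=32: DEL max): {count=5}
  after event 7 (t=41: DEL count): {}
  after event 8 (t=50: DEL count): {}
  after event 9 (t=52: DEL count): {}
  after event 10 (t=56: DEC count by 5): {count=-5}
  after event 11 (t=62: SET total = -11): {count=-5, total=-11}
  after event 12 (t=72: INC total by 4): {count=-5, total=-7}

Answer: {count=-5, total=-7}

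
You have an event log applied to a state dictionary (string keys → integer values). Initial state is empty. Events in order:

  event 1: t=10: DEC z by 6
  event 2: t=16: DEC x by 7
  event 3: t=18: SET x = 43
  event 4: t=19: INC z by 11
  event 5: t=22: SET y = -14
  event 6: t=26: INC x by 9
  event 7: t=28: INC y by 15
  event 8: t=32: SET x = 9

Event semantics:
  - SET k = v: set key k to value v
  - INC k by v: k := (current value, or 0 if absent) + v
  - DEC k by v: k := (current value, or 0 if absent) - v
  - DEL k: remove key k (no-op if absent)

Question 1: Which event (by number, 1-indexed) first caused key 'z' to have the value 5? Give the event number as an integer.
Answer: 4

Derivation:
Looking for first event where z becomes 5:
  event 1: z = -6
  event 2: z = -6
  event 3: z = -6
  event 4: z -6 -> 5  <-- first match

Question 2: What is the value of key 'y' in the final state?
Track key 'y' through all 8 events:
  event 1 (t=10: DEC z by 6): y unchanged
  event 2 (t=16: DEC x by 7): y unchanged
  event 3 (t=18: SET x = 43): y unchanged
  event 4 (t=19: INC z by 11): y unchanged
  event 5 (t=22: SET y = -14): y (absent) -> -14
  event 6 (t=26: INC x by 9): y unchanged
  event 7 (t=28: INC y by 15): y -14 -> 1
  event 8 (t=32: SET x = 9): y unchanged
Final: y = 1

Answer: 1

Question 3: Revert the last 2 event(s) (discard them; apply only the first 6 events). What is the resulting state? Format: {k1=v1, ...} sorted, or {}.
Answer: {x=52, y=-14, z=5}

Derivation:
Keep first 6 events (discard last 2):
  after event 1 (t=10: DEC z by 6): {z=-6}
  after event 2 (t=16: DEC x by 7): {x=-7, z=-6}
  after event 3 (t=18: SET x = 43): {x=43, z=-6}
  after event 4 (t=19: INC z by 11): {x=43, z=5}
  after event 5 (t=22: SET y = -14): {x=43, y=-14, z=5}
  after event 6 (t=26: INC x by 9): {x=52, y=-14, z=5}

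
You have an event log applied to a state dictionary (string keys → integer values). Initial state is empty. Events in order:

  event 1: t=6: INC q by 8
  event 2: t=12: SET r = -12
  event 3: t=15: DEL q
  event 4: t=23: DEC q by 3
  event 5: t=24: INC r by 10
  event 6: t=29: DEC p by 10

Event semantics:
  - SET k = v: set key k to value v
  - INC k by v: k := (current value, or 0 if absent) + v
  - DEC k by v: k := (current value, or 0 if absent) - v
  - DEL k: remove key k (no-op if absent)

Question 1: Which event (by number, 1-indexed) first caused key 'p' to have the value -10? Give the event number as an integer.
Looking for first event where p becomes -10:
  event 6: p (absent) -> -10  <-- first match

Answer: 6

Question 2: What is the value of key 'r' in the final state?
Track key 'r' through all 6 events:
  event 1 (t=6: INC q by 8): r unchanged
  event 2 (t=12: SET r = -12): r (absent) -> -12
  event 3 (t=15: DEL q): r unchanged
  event 4 (t=23: DEC q by 3): r unchanged
  event 5 (t=24: INC r by 10): r -12 -> -2
  event 6 (t=29: DEC p by 10): r unchanged
Final: r = -2

Answer: -2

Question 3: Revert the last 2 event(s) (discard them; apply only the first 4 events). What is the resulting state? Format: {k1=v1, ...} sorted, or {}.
Answer: {q=-3, r=-12}

Derivation:
Keep first 4 events (discard last 2):
  after event 1 (t=6: INC q by 8): {q=8}
  after event 2 (t=12: SET r = -12): {q=8, r=-12}
  after event 3 (t=15: DEL q): {r=-12}
  after event 4 (t=23: DEC q by 3): {q=-3, r=-12}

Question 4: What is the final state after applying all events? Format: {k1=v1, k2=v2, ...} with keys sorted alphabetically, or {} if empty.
  after event 1 (t=6: INC q by 8): {q=8}
  after event 2 (t=12: SET r = -12): {q=8, r=-12}
  after event 3 (t=15: DEL q): {r=-12}
  after event 4 (t=23: DEC q by 3): {q=-3, r=-12}
  after event 5 (t=24: INC r by 10): {q=-3, r=-2}
  after event 6 (t=29: DEC p by 10): {p=-10, q=-3, r=-2}

Answer: {p=-10, q=-3, r=-2}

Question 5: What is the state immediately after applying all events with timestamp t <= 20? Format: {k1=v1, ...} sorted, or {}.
Answer: {r=-12}

Derivation:
Apply events with t <= 20 (3 events):
  after event 1 (t=6: INC q by 8): {q=8}
  after event 2 (t=12: SET r = -12): {q=8, r=-12}
  after event 3 (t=15: DEL q): {r=-12}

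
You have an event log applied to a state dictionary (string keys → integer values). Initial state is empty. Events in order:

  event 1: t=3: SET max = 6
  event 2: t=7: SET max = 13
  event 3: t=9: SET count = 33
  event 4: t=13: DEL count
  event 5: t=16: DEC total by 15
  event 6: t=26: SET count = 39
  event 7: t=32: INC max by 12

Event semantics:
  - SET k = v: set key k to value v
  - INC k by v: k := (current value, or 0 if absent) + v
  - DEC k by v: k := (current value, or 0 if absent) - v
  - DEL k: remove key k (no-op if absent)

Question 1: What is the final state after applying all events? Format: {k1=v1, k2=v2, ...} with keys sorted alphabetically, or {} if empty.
  after event 1 (t=3: SET max = 6): {max=6}
  after event 2 (t=7: SET max = 13): {max=13}
  after event 3 (t=9: SET count = 33): {count=33, max=13}
  after event 4 (t=13: DEL count): {max=13}
  after event 5 (t=16: DEC total by 15): {max=13, total=-15}
  after event 6 (t=26: SET count = 39): {count=39, max=13, total=-15}
  after event 7 (t=32: INC max by 12): {count=39, max=25, total=-15}

Answer: {count=39, max=25, total=-15}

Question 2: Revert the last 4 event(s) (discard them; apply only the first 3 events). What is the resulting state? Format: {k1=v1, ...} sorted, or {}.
Keep first 3 events (discard last 4):
  after event 1 (t=3: SET max = 6): {max=6}
  after event 2 (t=7: SET max = 13): {max=13}
  after event 3 (t=9: SET count = 33): {count=33, max=13}

Answer: {count=33, max=13}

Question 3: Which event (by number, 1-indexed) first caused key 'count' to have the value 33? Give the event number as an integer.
Looking for first event where count becomes 33:
  event 3: count (absent) -> 33  <-- first match

Answer: 3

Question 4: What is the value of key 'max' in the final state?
Track key 'max' through all 7 events:
  event 1 (t=3: SET max = 6): max (absent) -> 6
  event 2 (t=7: SET max = 13): max 6 -> 13
  event 3 (t=9: SET count = 33): max unchanged
  event 4 (t=13: DEL count): max unchanged
  event 5 (t=16: DEC total by 15): max unchanged
  event 6 (t=26: SET count = 39): max unchanged
  event 7 (t=32: INC max by 12): max 13 -> 25
Final: max = 25

Answer: 25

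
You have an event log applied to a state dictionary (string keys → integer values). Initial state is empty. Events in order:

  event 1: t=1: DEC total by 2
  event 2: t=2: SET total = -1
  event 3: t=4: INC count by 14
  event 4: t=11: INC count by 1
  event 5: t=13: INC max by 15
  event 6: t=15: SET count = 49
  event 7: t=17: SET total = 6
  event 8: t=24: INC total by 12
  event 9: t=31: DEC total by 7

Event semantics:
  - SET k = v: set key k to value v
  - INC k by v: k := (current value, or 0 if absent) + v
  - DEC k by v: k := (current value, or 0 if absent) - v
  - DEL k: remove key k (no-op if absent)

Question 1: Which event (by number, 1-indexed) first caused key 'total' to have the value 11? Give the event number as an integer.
Looking for first event where total becomes 11:
  event 1: total = -2
  event 2: total = -1
  event 3: total = -1
  event 4: total = -1
  event 5: total = -1
  event 6: total = -1
  event 7: total = 6
  event 8: total = 18
  event 9: total 18 -> 11  <-- first match

Answer: 9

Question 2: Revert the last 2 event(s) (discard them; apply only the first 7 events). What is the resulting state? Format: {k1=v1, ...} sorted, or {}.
Keep first 7 events (discard last 2):
  after event 1 (t=1: DEC total by 2): {total=-2}
  after event 2 (t=2: SET total = -1): {total=-1}
  after event 3 (t=4: INC count by 14): {count=14, total=-1}
  after event 4 (t=11: INC count by 1): {count=15, total=-1}
  after event 5 (t=13: INC max by 15): {count=15, max=15, total=-1}
  after event 6 (t=15: SET count = 49): {count=49, max=15, total=-1}
  after event 7 (t=17: SET total = 6): {count=49, max=15, total=6}

Answer: {count=49, max=15, total=6}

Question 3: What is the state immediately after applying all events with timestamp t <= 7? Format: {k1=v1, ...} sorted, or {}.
Apply events with t <= 7 (3 events):
  after event 1 (t=1: DEC total by 2): {total=-2}
  after event 2 (t=2: SET total = -1): {total=-1}
  after event 3 (t=4: INC count by 14): {count=14, total=-1}

Answer: {count=14, total=-1}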